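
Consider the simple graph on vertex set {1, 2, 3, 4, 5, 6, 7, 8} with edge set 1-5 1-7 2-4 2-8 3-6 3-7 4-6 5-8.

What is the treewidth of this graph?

2

A width-2 tree decomposition is:
Bags: B1 = {2, 5, 8}  B2 = {2, 4, 5}  B3 = {4, 5, 6}  B4 = {3, 5, 6}  B5 = {3, 5, 7}  B6 = {1, 5, 7}
Tree: B1–B2, B2–B3, B3–B4, B4–B5, B5–B6
Every bag has size at most 3, so the width is 3 − 1 = 2 and tw(G) ≤ 2. Since 5–8–2–4–6–3–7–1–5 is a cycle in G, G is not acyclic. Forests are exactly the graphs of treewidth ≤ 1, so tw(G) ≥ 2. The upper and lower bounds meet at 2, so that is the treewidth.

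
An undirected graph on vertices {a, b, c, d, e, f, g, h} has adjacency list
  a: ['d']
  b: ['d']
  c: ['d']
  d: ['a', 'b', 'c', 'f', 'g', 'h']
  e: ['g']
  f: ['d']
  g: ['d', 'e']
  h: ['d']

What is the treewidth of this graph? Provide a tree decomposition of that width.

Treewidth 1.
One such decomposition:
Bags: B1 = {d, h}  B2 = {a, d}  B3 = {c, d}  B4 = {b, d}  B5 = {d, g}  B6 = {e, g}  B7 = {d, f}
Tree: B1–B2, B2–B3, B3–B4, B3–B5, B5–B6, B4–B7

Every bag has size at most 2, so the width is 2 − 1 = 1 and tw(G) ≤ 1. G has an edge, so its treewidth is at least 1. Combining the bounds, tw(G) = 1.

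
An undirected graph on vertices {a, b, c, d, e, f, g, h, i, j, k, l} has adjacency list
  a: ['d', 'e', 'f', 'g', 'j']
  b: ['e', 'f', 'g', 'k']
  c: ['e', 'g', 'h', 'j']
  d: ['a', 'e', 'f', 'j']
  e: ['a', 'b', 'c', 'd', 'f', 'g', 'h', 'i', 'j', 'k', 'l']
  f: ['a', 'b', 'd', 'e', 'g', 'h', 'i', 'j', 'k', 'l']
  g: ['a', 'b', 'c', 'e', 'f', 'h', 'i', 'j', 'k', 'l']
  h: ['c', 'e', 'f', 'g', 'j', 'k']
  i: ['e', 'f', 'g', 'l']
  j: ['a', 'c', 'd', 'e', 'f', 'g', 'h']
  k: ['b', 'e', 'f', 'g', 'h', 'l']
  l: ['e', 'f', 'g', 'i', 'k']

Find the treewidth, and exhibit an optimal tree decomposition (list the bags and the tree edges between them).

Every bag has size at most 5, so the width is 5 − 1 = 4 and tw(G) ≤ 4. Conversely, {c, e, g, h, j} is a clique of size 5, and the vertices of any clique must share a bag in every tree decomposition; so some bag has ≥ 5 vertices and tw(G) ≥ 4. The upper and lower bounds meet at 4, so that is the treewidth.

Treewidth 4.
One optimal decomposition is:
Bags: B1 = {e, f, g, h, j}  B2 = {e, f, g, h, k}  B3 = {e, f, g, k, l}  B4 = {a, e, f, g, j}  B5 = {b, e, f, g, k}  B6 = {e, f, g, i, l}  B7 = {a, d, e, f, j}  B8 = {c, e, g, h, j}
Tree: B1–B2, B2–B3, B1–B4, B2–B5, B3–B6, B4–B7, B1–B8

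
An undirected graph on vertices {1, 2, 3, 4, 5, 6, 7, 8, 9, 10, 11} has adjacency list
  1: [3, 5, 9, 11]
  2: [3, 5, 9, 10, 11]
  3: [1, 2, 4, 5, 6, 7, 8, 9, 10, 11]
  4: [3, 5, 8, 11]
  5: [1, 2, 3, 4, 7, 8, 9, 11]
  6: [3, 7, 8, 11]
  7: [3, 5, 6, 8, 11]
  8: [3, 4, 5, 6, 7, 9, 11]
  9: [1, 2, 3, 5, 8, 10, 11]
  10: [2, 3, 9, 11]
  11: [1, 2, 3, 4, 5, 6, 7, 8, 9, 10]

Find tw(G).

A width-4 tree decomposition is:
Bags: B1 = {3, 5, 7, 8, 11}  B2 = {3, 5, 8, 9, 11}  B3 = {1, 3, 5, 9, 11}  B4 = {2, 3, 5, 9, 11}  B5 = {3, 4, 5, 8, 11}  B6 = {3, 6, 7, 8, 11}  B7 = {2, 3, 9, 10, 11}
Tree: B1–B2, B2–B3, B3–B4, B2–B5, B1–B6, B4–B7
Every bag has size at most 5, so the width is 5 − 1 = 4 and tw(G) ≤ 4. Conversely, {2, 3, 9, 10, 11} is a clique of size 5, and the vertices of any clique must share a bag in every tree decomposition; so some bag has ≥ 5 vertices and tw(G) ≥ 4. Hence tw(G) = 4 exactly.

4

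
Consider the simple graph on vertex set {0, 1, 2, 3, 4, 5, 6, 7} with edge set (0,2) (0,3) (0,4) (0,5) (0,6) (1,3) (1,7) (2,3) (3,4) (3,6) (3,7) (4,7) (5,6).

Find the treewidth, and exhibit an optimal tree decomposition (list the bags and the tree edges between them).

Treewidth 2.
Bags: B1 = {0, 3, 4}  B2 = {3, 4, 7}  B3 = {0, 2, 3}  B4 = {0, 3, 6}  B5 = {1, 3, 7}  B6 = {0, 5, 6}
Tree: B1–B2, B1–B3, B3–B4, B2–B5, B4–B6

Each bag holds 3 vertices, so the decomposition has width 2, which upper-bounds the treewidth. On the other hand G contains the 3-clique {0, 2, 3}. A clique must lie in a single bag of any decomposition, so no decomposition can have width below 2. Combining the bounds, tw(G) = 2.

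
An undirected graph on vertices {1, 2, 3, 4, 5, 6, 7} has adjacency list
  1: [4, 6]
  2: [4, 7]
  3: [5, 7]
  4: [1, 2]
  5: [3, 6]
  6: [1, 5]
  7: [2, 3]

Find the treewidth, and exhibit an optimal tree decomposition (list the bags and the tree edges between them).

The largest bag has 3 vertices, giving width 2; this decomposition certifies tw(G) ≤ 2. Since 6–1–4–2–7–3–5–6 is a cycle in G, G is not acyclic. Forests are exactly the graphs of treewidth ≤ 1, so tw(G) ≥ 2. Hence tw(G) = 2 exactly.

Treewidth 2.
Bags: B1 = {1, 4, 6}  B2 = {2, 4, 6}  B3 = {2, 6, 7}  B4 = {3, 6, 7}  B5 = {3, 5, 6}
Tree: B1–B2, B2–B3, B3–B4, B4–B5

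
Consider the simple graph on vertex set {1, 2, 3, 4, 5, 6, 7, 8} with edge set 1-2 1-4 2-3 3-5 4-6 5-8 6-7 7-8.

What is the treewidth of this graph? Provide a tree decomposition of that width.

Every bag has size at most 3, so the width is 3 − 1 = 2 and tw(G) ≤ 2. For the lower bound, G contains the cycle 8–7–6–4–1–2–3–5–8, so G is not a forest; only forests have treewidth ≤ 1, hence tw(G) ≥ 2. Combining the bounds, tw(G) = 2.

Treewidth 2.
One such decomposition:
Bags: B1 = {6, 7, 8}  B2 = {4, 6, 8}  B3 = {1, 4, 8}  B4 = {1, 2, 8}  B5 = {2, 3, 8}  B6 = {3, 5, 8}
Tree: B1–B2, B2–B3, B3–B4, B4–B5, B5–B6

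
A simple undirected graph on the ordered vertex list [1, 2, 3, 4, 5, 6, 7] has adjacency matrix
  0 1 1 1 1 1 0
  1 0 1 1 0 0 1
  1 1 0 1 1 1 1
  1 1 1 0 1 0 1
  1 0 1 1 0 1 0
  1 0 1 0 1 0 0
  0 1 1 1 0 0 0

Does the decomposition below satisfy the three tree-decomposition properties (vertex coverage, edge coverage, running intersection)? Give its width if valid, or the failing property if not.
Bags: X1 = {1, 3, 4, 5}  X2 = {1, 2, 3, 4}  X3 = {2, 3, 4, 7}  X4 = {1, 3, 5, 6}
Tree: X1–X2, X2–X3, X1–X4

Yes; width 3.

Vertex coverage: the bags together contain {1, 2, 3, 4, 5, 6, 7}, the full vertex set. Edge coverage: each edge of G has both endpoints in at least one bag. Running intersection: for every vertex, the bags containing it form a connected subtree. All three properties hold, so this is a valid tree decomposition of width max|bag| − 1 = 3, and hence tw(G) ≤ 3.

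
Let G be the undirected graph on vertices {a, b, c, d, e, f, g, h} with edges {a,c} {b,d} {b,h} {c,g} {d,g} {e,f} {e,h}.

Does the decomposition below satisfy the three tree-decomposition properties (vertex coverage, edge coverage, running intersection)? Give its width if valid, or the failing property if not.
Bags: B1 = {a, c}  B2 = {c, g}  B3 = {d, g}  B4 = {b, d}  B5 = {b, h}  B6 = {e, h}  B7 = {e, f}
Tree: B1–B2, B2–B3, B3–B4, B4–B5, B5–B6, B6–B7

Vertex coverage: the bags together contain {a, b, c, d, e, f, g, h}, the full vertex set. Edge coverage: each edge of G has both endpoints in at least one bag. Running intersection: for every vertex, the bags containing it form a connected subtree. All three properties hold, so this is a valid tree decomposition of width max|bag| − 1 = 1, and hence tw(G) ≤ 1.

Yes; width 1.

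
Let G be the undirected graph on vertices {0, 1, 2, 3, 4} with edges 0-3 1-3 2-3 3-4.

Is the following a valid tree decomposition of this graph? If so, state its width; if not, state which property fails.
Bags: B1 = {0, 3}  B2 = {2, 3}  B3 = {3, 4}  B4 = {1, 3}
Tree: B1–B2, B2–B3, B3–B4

Every vertex of G appears in some bag (union = {0, 1, 2, 3, 4}); every edge is covered by a bag; and for each vertex v the set of bags containing v is connected in the bag tree. The decomposition is therefore valid. The largest bag has 2 vertices, so the width is 1.

Yes; width 1.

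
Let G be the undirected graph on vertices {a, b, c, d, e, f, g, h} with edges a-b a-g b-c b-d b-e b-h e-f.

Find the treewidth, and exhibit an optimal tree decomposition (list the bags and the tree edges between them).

Treewidth 1.
Bags: B1 = {b, h}  B2 = {b, c}  B3 = {a, b}  B4 = {b, d}  B5 = {b, e}  B6 = {a, g}  B7 = {e, f}
Tree: B1–B2, B2–B3, B3–B4, B2–B5, B3–B6, B5–B7

Each bag holds 2 vertices, so the decomposition has width 1, which upper-bounds the treewidth. G has an edge, so its treewidth is at least 1. Combining the bounds, tw(G) = 1.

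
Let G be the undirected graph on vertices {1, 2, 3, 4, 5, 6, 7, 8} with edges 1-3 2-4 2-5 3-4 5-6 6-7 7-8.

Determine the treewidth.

A width-1 tree decomposition is:
Bags: B1 = {7, 8}  B2 = {6, 7}  B3 = {5, 6}  B4 = {2, 5}  B5 = {2, 4}  B6 = {3, 4}  B7 = {1, 3}
Tree: B1–B2, B2–B3, B3–B4, B4–B5, B5–B6, B6–B7
The largest bag has 2 vertices, giving width 1; this decomposition certifies tw(G) ≤ 1. Any graph with an edge has treewidth ≥ 1, and G has the edge 8–7. Therefore the treewidth is 1.

1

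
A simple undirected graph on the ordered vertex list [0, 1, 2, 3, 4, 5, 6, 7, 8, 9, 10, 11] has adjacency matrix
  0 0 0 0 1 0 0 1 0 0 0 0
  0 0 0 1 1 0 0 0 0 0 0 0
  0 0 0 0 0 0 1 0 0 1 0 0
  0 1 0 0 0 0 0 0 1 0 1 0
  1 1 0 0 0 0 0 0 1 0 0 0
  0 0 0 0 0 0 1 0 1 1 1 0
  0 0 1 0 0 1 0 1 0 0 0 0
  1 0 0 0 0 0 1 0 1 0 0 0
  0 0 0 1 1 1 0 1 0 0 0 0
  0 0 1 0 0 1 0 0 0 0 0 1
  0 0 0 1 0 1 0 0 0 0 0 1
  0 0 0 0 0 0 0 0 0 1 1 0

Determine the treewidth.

3

A width-3 tree decomposition is:
Bags: B1 = {0, 1, 3, 4}  B2 = {0, 3, 4, 8}  B3 = {0, 3, 7, 8}  B4 = {3, 7, 8, 10}  B5 = {5, 7, 8, 10}  B6 = {5, 6, 7, 10}  B7 = {5, 6, 10, 11}  B8 = {5, 6, 9, 11}  B9 = {2, 6, 9, 11}
Tree: B1–B2, B2–B3, B3–B4, B4–B5, B5–B6, B6–B7, B7–B8, B8–B9
Every bag has size at most 4, so the width is 4 − 1 = 3 and tw(G) ≤ 3. For the lower bound: the 4 vertex sets {0,1,4}, {3}, {8}, {5,6,7,10} are disjoint, each induces a connected subgraph, and every pair is joined by at least one edge of G. Contracting each set to a single vertex therefore yields K_{4} as a minor, and since treewidth is minor-monotone, tw(G) ≥ tw(K_{4}) = 3. The upper and lower bounds meet at 3, so that is the treewidth.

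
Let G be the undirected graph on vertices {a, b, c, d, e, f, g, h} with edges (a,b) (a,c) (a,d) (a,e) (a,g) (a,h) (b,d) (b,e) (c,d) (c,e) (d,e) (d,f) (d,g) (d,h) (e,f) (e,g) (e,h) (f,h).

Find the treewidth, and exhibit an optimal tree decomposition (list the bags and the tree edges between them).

Treewidth 3.
One such decomposition:
Bags: B1 = {a, d, e, h}  B2 = {a, d, e, g}  B3 = {a, b, d, e}  B4 = {a, c, d, e}  B5 = {d, e, f, h}
Tree: B1–B2, B1–B3, B2–B4, B1–B5

The largest bag has 4 vertices, giving width 3; this decomposition certifies tw(G) ≤ 3. For the lower bound, the 4 vertices {a, d, e, g} are pairwise adjacent, and any tree decomposition puts a clique entirely inside one bag — forcing width ≥ 3. Therefore the treewidth is 3.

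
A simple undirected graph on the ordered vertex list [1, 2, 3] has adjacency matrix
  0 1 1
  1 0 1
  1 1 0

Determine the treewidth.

A width-2 tree decomposition is:
Bags: B1 = {1, 2, 3}
Tree: (single bag)
A single bag containing all 3 vertices is trivially a valid decomposition of width 2. Conversely, {1, 2, 3} is a clique of size 3, and the vertices of any clique must share a bag in every tree decomposition; so some bag has ≥ 3 vertices and tw(G) ≥ 2. Hence tw(G) = 2 exactly.

2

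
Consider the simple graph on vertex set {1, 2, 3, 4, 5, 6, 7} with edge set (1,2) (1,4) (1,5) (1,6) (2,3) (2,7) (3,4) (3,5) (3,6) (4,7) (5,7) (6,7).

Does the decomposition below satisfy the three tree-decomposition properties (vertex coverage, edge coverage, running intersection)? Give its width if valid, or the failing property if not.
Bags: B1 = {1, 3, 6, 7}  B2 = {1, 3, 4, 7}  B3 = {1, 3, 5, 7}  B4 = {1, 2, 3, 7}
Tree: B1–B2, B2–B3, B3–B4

Checking the three conditions: (i) the bags cover all of {1, 2, 3, 4, 5, 6, 7}; (ii) for each edge, some bag contains both endpoints; (iii) the bags containing any fixed vertex form a subtree. All hold, so the decomposition is valid with width 4 − 1 = 3.

Yes; width 3.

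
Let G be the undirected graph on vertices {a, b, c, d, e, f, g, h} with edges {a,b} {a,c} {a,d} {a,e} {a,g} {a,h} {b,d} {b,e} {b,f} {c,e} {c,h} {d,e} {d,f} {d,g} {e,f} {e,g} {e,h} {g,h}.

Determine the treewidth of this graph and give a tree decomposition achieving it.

Treewidth 3.
Bags: B1 = {a, c, e, h}  B2 = {a, e, g, h}  B3 = {a, d, e, g}  B4 = {a, b, d, e}  B5 = {b, d, e, f}
Tree: B1–B2, B2–B3, B3–B4, B4–B5

Every bag has size at most 4, so the width is 4 − 1 = 3 and tw(G) ≤ 3. Conversely, {a, d, e, g} is a clique of size 4, and the vertices of any clique must share a bag in every tree decomposition; so some bag has ≥ 4 vertices and tw(G) ≥ 3. Combining the bounds, tw(G) = 3.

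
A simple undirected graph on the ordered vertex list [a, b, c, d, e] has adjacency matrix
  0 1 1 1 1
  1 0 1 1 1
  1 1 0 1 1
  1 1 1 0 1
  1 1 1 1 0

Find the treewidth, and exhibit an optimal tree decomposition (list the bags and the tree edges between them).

Treewidth 4.
Bags: B1 = {a, b, c, d, e}
Tree: (single bag)

With just one bag of size 5, the width is 5 − 1 = 4, so tw(G) ≤ 4. For the lower bound, the 5 vertices {a, b, c, d, e} are pairwise adjacent, and any tree decomposition puts a clique entirely inside one bag — forcing width ≥ 4. Therefore the treewidth is 4.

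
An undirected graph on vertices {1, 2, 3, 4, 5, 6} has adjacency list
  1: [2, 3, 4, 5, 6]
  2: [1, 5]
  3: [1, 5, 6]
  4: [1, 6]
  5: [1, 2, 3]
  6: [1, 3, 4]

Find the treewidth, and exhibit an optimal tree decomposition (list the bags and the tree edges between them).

Treewidth 2.
One such decomposition:
Bags: B1 = {1, 2, 5}  B2 = {1, 3, 5}  B3 = {1, 3, 6}  B4 = {1, 4, 6}
Tree: B1–B2, B2–B3, B3–B4

Each bag holds 3 vertices, so the decomposition has width 2, which upper-bounds the treewidth. Conversely, {1, 2, 5} is a clique of size 3, and the vertices of any clique must share a bag in every tree decomposition; so some bag has ≥ 3 vertices and tw(G) ≥ 2. Therefore the treewidth is 2.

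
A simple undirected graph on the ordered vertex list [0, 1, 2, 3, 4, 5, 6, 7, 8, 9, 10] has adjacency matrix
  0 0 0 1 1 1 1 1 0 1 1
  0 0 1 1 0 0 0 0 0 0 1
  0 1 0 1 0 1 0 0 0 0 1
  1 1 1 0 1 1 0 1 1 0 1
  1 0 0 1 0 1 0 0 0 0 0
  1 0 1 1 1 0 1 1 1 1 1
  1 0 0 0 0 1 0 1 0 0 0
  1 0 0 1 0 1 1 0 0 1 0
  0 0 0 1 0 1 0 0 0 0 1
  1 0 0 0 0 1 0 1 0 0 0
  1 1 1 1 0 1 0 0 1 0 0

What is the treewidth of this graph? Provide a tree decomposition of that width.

The largest bag has 4 vertices, giving width 3; this decomposition certifies tw(G) ≤ 3. On the other hand G contains the 4-clique {1, 2, 3, 10}. A clique must lie in a single bag of any decomposition, so no decomposition can have width below 3. The upper and lower bounds meet at 3, so that is the treewidth.

Treewidth 3.
One optimal decomposition is:
Bags: B1 = {0, 3, 5, 7}  B2 = {0, 5, 6, 7}  B3 = {0, 5, 7, 9}  B4 = {0, 3, 4, 5}  B5 = {0, 3, 5, 10}  B6 = {3, 5, 8, 10}  B7 = {2, 3, 5, 10}  B8 = {1, 2, 3, 10}
Tree: B1–B2, B1–B3, B1–B4, B1–B5, B5–B6, B5–B7, B7–B8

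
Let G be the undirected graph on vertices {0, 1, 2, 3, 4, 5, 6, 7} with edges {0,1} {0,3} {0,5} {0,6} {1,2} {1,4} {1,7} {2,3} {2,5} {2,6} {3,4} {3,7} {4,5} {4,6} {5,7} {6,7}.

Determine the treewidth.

A width-4 tree decomposition is:
Bags: B1 = {0, 2, 4, 5, 7}  B2 = {0, 2, 4, 6, 7}  B3 = {0, 2, 3, 4, 7}  B4 = {0, 1, 2, 4, 7}
Tree: B1–B2, B2–B3, B3–B4
Every bag has size at most 5, so the width is 5 − 1 = 4 and tw(G) ≤ 4. For the lower bound: the 5 vertex sets {5,7}, {4,6}, {2,3}, {0}, {1} are disjoint, each induces a connected subgraph, and every pair is joined by at least one edge of G. Contracting each set to a single vertex therefore yields K_{5} as a minor, and since treewidth is minor-monotone, tw(G) ≥ tw(K_{5}) = 4. Combining the bounds, tw(G) = 4.

4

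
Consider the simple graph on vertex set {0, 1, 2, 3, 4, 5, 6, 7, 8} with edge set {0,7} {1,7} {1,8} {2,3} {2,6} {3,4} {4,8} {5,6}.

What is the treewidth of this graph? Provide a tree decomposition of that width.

Treewidth 1.
Bags: B1 = {0, 7}  B2 = {1, 7}  B3 = {1, 8}  B4 = {4, 8}  B5 = {3, 4}  B6 = {2, 3}  B7 = {2, 6}  B8 = {5, 6}
Tree: B1–B2, B2–B3, B3–B4, B4–B5, B5–B6, B6–B7, B7–B8

Each bag holds 2 vertices, so the decomposition has width 1, which upper-bounds the treewidth. Since G has at least one edge (e.g. 0–7), it is not an edgeless graph, so tw(G) ≥ 1. The upper and lower bounds meet at 1, so that is the treewidth.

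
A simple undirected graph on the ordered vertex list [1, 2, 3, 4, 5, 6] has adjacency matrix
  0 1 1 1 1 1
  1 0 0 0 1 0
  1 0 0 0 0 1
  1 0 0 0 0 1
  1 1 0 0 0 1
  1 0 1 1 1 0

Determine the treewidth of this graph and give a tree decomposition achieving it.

Each bag holds 3 vertices, so the decomposition has width 2, which upper-bounds the treewidth. For the lower bound, the 3 vertices {1, 2, 5} are pairwise adjacent, and any tree decomposition puts a clique entirely inside one bag — forcing width ≥ 2. Therefore the treewidth is 2.

Treewidth 2.
One such decomposition:
Bags: B1 = {1, 4, 6}  B2 = {1, 5, 6}  B3 = {1, 2, 5}  B4 = {1, 3, 6}
Tree: B1–B2, B2–B3, B2–B4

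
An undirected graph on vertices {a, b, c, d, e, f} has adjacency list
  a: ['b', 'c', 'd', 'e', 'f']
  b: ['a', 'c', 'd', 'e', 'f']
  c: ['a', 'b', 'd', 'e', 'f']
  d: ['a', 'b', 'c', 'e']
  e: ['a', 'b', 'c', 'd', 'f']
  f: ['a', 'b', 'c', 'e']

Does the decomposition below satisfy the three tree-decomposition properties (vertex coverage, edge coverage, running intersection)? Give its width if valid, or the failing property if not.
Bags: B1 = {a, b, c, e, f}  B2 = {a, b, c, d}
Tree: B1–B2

No — edge (e,d) lies in no bag.

A tree decomposition must satisfy three properties: every vertex lies in some bag; for every edge, both endpoints lie together in some bag; and for every vertex, the bags containing it form a connected subtree. Here edge (e,d) lies in no bag, so the decomposition is invalid.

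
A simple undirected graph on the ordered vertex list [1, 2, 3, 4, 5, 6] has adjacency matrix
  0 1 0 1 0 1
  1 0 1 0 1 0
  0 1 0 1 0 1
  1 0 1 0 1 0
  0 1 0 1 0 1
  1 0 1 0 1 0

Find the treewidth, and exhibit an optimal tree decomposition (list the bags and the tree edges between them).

Treewidth 3.
One such decomposition:
Bags: B1 = {1, 2, 3, 5}  B2 = {1, 3, 5, 6}  B3 = {1, 3, 4, 5}
Tree: B1–B2, B2–B3

Every bag has size at most 4, so the width is 4 − 1 = 3 and tw(G) ≤ 3. For the lower bound: the 4 vertex sets {1,2}, {3,6}, {5}, {4} are disjoint, each induces a connected subgraph, and every pair is joined by at least one edge of G. Contracting each set to a single vertex therefore yields K_{4} as a minor, and since treewidth is minor-monotone, tw(G) ≥ tw(K_{4}) = 3. The upper and lower bounds meet at 3, so that is the treewidth.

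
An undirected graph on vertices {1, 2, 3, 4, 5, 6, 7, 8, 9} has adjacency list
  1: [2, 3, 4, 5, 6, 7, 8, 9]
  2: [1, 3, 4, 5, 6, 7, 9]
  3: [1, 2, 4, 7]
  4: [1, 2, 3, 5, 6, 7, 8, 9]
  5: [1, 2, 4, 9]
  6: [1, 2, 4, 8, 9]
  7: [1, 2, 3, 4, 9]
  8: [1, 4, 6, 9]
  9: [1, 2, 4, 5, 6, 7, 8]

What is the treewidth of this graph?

4

A width-4 tree decomposition is:
Bags: B1 = {1, 2, 4, 7, 9}  B2 = {1, 2, 4, 6, 9}  B3 = {1, 4, 6, 8, 9}  B4 = {1, 2, 3, 4, 7}  B5 = {1, 2, 4, 5, 9}
Tree: B1–B2, B2–B3, B1–B4, B2–B5
Every bag has size at most 5, so the width is 5 − 1 = 4 and tw(G) ≤ 4. On the other hand G contains the 5-clique {1, 4, 6, 8, 9}. A clique must lie in a single bag of any decomposition, so no decomposition can have width below 4. Therefore the treewidth is 4.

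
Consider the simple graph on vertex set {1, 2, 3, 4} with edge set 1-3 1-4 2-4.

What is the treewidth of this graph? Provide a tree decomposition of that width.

The largest bag has 2 vertices, giving width 1; this decomposition certifies tw(G) ≤ 1. Since G has at least one edge (e.g. 4–1), it is not an edgeless graph, so tw(G) ≥ 1. Combining the bounds, tw(G) = 1.

Treewidth 1.
One such decomposition:
Bags: B1 = {1, 4}  B2 = {2, 4}  B3 = {1, 3}
Tree: B1–B2, B1–B3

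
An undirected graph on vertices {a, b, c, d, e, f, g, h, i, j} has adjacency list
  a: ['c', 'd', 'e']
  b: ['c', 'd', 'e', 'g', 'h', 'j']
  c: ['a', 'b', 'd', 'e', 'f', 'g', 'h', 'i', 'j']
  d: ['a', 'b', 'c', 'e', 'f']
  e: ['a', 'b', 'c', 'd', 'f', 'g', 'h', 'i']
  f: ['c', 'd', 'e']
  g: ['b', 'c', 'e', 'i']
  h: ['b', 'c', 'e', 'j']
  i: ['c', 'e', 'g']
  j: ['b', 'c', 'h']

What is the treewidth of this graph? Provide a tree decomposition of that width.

Treewidth 3.
One optimal decomposition is:
Bags: B1 = {b, c, e, g}  B2 = {b, c, d, e}  B3 = {a, c, d, e}  B4 = {b, c, e, h}  B5 = {c, e, g, i}  B6 = {b, c, h, j}  B7 = {c, d, e, f}
Tree: B1–B2, B2–B3, B1–B4, B1–B5, B4–B6, B3–B7

The largest bag has 4 vertices, giving width 3; this decomposition certifies tw(G) ≤ 3. On the other hand G contains the 4-clique {b, c, h, j}. A clique must lie in a single bag of any decomposition, so no decomposition can have width below 3. Combining the bounds, tw(G) = 3.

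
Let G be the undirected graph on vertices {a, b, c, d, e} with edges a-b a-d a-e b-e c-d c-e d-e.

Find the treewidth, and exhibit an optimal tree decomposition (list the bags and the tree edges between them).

Treewidth 2.
One optimal decomposition is:
Bags: B1 = {a, d, e}  B2 = {a, b, e}  B3 = {c, d, e}
Tree: B1–B2, B1–B3

The largest bag has 3 vertices, giving width 2; this decomposition certifies tw(G) ≤ 2. For the lower bound, the 3 vertices {c, d, e} are pairwise adjacent, and any tree decomposition puts a clique entirely inside one bag — forcing width ≥ 2. Hence tw(G) = 2 exactly.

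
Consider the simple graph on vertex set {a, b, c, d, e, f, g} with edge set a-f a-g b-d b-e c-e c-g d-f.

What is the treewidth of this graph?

A width-2 tree decomposition is:
Bags: B1 = {b, d, e}  B2 = {c, d, e}  B3 = {c, d, g}  B4 = {a, d, g}  B5 = {a, d, f}
Tree: B1–B2, B2–B3, B3–B4, B4–B5
The largest bag has 3 vertices, giving width 2; this decomposition certifies tw(G) ≤ 2. Since d–b–e–c–g–a–f–d is a cycle in G, G is not acyclic. Forests are exactly the graphs of treewidth ≤ 1, so tw(G) ≥ 2. Hence tw(G) = 2 exactly.

2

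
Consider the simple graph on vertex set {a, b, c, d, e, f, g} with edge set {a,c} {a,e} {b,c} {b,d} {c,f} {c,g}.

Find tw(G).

A width-1 tree decomposition is:
Bags: B1 = {b, c}  B2 = {b, d}  B3 = {c, f}  B4 = {a, c}  B5 = {c, g}  B6 = {a, e}
Tree: B1–B2, B1–B3, B3–B4, B3–B5, B4–B6
Each bag holds 2 vertices, so the decomposition has width 1, which upper-bounds the treewidth. Since G has at least one edge (e.g. b–c), it is not an edgeless graph, so tw(G) ≥ 1. The upper and lower bounds meet at 1, so that is the treewidth.

1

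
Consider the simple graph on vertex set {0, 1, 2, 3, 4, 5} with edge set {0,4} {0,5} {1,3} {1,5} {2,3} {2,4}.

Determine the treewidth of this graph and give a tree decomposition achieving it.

The largest bag has 3 vertices, giving width 2; this decomposition certifies tw(G) ≤ 2. For the lower bound, G contains the cycle 3–2–4–0–5–1–3, so G is not a forest; only forests have treewidth ≤ 1, hence tw(G) ≥ 2. The upper and lower bounds meet at 2, so that is the treewidth.

Treewidth 2.
Bags: B1 = {2, 3, 4}  B2 = {0, 3, 4}  B3 = {0, 3, 5}  B4 = {1, 3, 5}
Tree: B1–B2, B2–B3, B3–B4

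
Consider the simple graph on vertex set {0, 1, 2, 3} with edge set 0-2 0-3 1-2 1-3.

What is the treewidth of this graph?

2

A width-2 tree decomposition is:
Bags: B1 = {0, 2, 3}  B2 = {1, 2, 3}
Tree: B1–B2
Each bag holds 3 vertices, so the decomposition has width 2, which upper-bounds the treewidth. The edges 3–0–2–1–3 form a cycle, so G is not a tree and its treewidth is at least 2. Hence tw(G) = 2 exactly.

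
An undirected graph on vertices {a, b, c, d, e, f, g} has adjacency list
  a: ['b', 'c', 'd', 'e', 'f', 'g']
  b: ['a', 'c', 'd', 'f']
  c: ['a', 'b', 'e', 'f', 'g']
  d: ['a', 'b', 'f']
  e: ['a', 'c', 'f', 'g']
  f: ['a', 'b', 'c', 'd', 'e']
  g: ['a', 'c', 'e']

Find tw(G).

3

A width-3 tree decomposition is:
Bags: B1 = {a, b, d, f}  B2 = {a, b, c, f}  B3 = {a, c, e, f}  B4 = {a, c, e, g}
Tree: B1–B2, B2–B3, B3–B4
Each bag holds 4 vertices, so the decomposition has width 3, which upper-bounds the treewidth. On the other hand G contains the 4-clique {a, c, e, g}. A clique must lie in a single bag of any decomposition, so no decomposition can have width below 3. Combining the bounds, tw(G) = 3.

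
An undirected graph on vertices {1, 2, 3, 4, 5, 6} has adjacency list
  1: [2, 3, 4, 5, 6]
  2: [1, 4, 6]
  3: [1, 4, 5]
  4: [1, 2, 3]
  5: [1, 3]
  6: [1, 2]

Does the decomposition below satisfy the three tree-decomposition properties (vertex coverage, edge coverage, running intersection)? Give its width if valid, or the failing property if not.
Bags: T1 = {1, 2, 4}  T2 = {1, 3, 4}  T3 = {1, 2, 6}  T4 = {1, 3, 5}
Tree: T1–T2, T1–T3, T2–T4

Yes; width 2.

Checking the three conditions: (i) the bags cover all of {1, 2, 3, 4, 5, 6}; (ii) for each edge, some bag contains both endpoints; (iii) the bags containing any fixed vertex form a subtree. All hold, so the decomposition is valid with width 3 − 1 = 2.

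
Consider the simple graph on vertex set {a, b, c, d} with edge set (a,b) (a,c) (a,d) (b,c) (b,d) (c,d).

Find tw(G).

3

A width-3 tree decomposition is:
Bags: B1 = {a, b, c, d}
Tree: (single bag)
With just one bag of size 4, the width is 4 − 1 = 3, so tw(G) ≤ 3. For the lower bound, the 4 vertices {a, b, c, d} are pairwise adjacent, and any tree decomposition puts a clique entirely inside one bag — forcing width ≥ 3. Hence tw(G) = 3 exactly.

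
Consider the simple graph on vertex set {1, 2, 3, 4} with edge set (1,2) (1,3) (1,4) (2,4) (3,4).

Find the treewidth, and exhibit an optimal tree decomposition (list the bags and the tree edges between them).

Each bag holds 3 vertices, so the decomposition has width 2, which upper-bounds the treewidth. For the lower bound, the 3 vertices {1, 2, 4} are pairwise adjacent, and any tree decomposition puts a clique entirely inside one bag — forcing width ≥ 2. Therefore the treewidth is 2.

Treewidth 2.
Bags: B1 = {1, 3, 4}  B2 = {1, 2, 4}
Tree: B1–B2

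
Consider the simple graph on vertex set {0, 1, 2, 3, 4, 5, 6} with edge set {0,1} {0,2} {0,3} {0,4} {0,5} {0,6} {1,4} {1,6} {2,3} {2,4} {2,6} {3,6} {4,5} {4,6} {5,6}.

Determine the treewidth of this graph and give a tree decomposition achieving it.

Treewidth 3.
One optimal decomposition is:
Bags: B1 = {0, 4, 5, 6}  B2 = {0, 1, 4, 6}  B3 = {0, 2, 4, 6}  B4 = {0, 2, 3, 6}
Tree: B1–B2, B1–B3, B3–B4

The largest bag has 4 vertices, giving width 3; this decomposition certifies tw(G) ≤ 3. For the lower bound, the 4 vertices {0, 2, 3, 6} are pairwise adjacent, and any tree decomposition puts a clique entirely inside one bag — forcing width ≥ 3. Therefore the treewidth is 3.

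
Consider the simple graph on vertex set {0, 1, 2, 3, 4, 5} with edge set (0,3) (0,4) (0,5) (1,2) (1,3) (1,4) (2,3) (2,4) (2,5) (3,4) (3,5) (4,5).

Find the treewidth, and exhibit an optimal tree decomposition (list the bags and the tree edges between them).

Every bag has size at most 4, so the width is 4 − 1 = 3 and tw(G) ≤ 3. On the other hand G contains the 4-clique {0, 3, 4, 5}. A clique must lie in a single bag of any decomposition, so no decomposition can have width below 3. The upper and lower bounds meet at 3, so that is the treewidth.

Treewidth 3.
One optimal decomposition is:
Bags: B1 = {2, 3, 4, 5}  B2 = {0, 3, 4, 5}  B3 = {1, 2, 3, 4}
Tree: B1–B2, B1–B3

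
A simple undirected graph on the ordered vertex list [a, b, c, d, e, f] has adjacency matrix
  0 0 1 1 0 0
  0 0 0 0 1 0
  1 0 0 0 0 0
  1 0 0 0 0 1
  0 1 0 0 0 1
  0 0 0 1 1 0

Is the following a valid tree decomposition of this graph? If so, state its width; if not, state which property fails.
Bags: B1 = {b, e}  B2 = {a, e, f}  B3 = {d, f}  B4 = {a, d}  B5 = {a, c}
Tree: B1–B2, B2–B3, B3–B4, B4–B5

A tree decomposition must satisfy three properties: every vertex lies in some bag; for every edge, both endpoints lie together in some bag; and for every vertex, the bags containing it form a connected subtree. Here bags containing vertex a are not connected in the tree, so the decomposition is invalid.

No — bags containing vertex a are not connected in the tree.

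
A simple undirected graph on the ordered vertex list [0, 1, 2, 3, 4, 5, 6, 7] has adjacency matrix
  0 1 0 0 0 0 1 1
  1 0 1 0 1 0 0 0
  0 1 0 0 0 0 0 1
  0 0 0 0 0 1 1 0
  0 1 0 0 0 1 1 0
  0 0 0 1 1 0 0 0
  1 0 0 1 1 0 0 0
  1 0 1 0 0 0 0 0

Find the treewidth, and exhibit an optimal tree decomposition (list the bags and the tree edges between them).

Treewidth 2.
One such decomposition:
Bags: B1 = {1, 2, 7}  B2 = {0, 1, 7}  B3 = {0, 1, 4}  B4 = {0, 4, 6}  B5 = {4, 5, 6}  B6 = {3, 5, 6}
Tree: B1–B2, B2–B3, B3–B4, B4–B5, B5–B6

Every bag has size at most 3, so the width is 3 − 1 = 2 and tw(G) ≤ 2. For the lower bound, G contains the cycle 2–7–0–1–2, so G is not a forest; only forests have treewidth ≤ 1, hence tw(G) ≥ 2. The upper and lower bounds meet at 2, so that is the treewidth.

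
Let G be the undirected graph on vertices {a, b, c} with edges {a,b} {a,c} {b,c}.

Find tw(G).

2

A width-2 tree decomposition is:
Bags: B1 = {a, b, c}
Tree: (single bag)
With just one bag of size 3, the width is 3 − 1 = 2, so tw(G) ≤ 2. For the lower bound, the 3 vertices {a, b, c} are pairwise adjacent, and any tree decomposition puts a clique entirely inside one bag — forcing width ≥ 2. Therefore the treewidth is 2.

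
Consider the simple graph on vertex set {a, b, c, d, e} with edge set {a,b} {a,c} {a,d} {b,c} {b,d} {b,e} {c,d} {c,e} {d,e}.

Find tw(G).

3

A width-3 tree decomposition is:
Bags: B1 = {a, b, c, d}  B2 = {b, c, d, e}
Tree: B1–B2
Each bag holds 4 vertices, so the decomposition has width 3, which upper-bounds the treewidth. On the other hand G contains the 4-clique {b, c, d, e}. A clique must lie in a single bag of any decomposition, so no decomposition can have width below 3. The upper and lower bounds meet at 3, so that is the treewidth.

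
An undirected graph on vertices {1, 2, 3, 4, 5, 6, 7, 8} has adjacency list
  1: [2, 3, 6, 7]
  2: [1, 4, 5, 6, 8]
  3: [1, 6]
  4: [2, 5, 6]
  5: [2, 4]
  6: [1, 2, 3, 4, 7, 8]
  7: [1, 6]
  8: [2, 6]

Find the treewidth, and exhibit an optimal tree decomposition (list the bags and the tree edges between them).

Treewidth 2.
Bags: B1 = {2, 4, 6}  B2 = {1, 2, 6}  B3 = {2, 4, 5}  B4 = {1, 6, 7}  B5 = {2, 6, 8}  B6 = {1, 3, 6}
Tree: B1–B2, B1–B3, B2–B4, B1–B5, B2–B6

The largest bag has 3 vertices, giving width 2; this decomposition certifies tw(G) ≤ 2. On the other hand G contains the 3-clique {2, 4, 5}. A clique must lie in a single bag of any decomposition, so no decomposition can have width below 2. Therefore the treewidth is 2.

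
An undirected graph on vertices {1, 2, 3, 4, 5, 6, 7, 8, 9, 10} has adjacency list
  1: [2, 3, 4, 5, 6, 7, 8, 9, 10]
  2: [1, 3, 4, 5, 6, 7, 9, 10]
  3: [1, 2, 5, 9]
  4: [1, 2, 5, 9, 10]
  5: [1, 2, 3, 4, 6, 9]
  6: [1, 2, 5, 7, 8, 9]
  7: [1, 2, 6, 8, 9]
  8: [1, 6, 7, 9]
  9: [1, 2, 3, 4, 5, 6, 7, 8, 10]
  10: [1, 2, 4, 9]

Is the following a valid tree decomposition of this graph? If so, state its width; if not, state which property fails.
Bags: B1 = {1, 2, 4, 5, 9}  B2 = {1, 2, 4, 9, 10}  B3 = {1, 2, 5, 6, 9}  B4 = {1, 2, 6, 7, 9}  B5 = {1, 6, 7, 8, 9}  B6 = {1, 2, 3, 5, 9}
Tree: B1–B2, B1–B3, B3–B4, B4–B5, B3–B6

Yes; width 4.

Every vertex of G appears in some bag (union = {1, 2, 3, 4, 5, 6, 7, 8, 9, 10}); every edge is covered by a bag; and for each vertex v the set of bags containing v is connected in the bag tree. The decomposition is therefore valid. The largest bag has 5 vertices, so the width is 4.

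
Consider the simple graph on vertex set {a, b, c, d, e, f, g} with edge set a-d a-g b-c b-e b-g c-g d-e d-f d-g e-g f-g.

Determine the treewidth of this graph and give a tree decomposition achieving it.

Treewidth 2.
One such decomposition:
Bags: B1 = {d, f, g}  B2 = {d, e, g}  B3 = {b, e, g}  B4 = {b, c, g}  B5 = {a, d, g}
Tree: B1–B2, B2–B3, B3–B4, B1–B5

Each bag holds 3 vertices, so the decomposition has width 2, which upper-bounds the treewidth. For the lower bound, the 3 vertices {d, e, g} are pairwise adjacent, and any tree decomposition puts a clique entirely inside one bag — forcing width ≥ 2. Hence tw(G) = 2 exactly.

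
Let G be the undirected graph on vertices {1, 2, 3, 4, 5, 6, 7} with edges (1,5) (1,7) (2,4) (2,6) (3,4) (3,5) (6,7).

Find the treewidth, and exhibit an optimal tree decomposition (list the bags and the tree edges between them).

Treewidth 2.
Bags: B1 = {3, 4, 5}  B2 = {2, 4, 5}  B3 = {2, 5, 6}  B4 = {5, 6, 7}  B5 = {1, 5, 7}
Tree: B1–B2, B2–B3, B3–B4, B4–B5

The largest bag has 3 vertices, giving width 2; this decomposition certifies tw(G) ≤ 2. For the lower bound, G contains the cycle 5–3–4–2–6–7–1–5, so G is not a forest; only forests have treewidth ≤ 1, hence tw(G) ≥ 2. The upper and lower bounds meet at 2, so that is the treewidth.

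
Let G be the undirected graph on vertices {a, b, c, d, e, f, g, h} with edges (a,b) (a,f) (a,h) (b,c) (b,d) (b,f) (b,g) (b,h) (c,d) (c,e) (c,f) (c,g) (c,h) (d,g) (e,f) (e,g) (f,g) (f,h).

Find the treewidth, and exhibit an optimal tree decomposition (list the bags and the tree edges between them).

Treewidth 3.
One such decomposition:
Bags: B1 = {a, b, f, h}  B2 = {b, c, f, h}  B3 = {b, c, f, g}  B4 = {b, c, d, g}  B5 = {c, e, f, g}
Tree: B1–B2, B2–B3, B3–B4, B3–B5

The largest bag has 4 vertices, giving width 3; this decomposition certifies tw(G) ≤ 3. For the lower bound, the 4 vertices {b, c, d, g} are pairwise adjacent, and any tree decomposition puts a clique entirely inside one bag — forcing width ≥ 3. Combining the bounds, tw(G) = 3.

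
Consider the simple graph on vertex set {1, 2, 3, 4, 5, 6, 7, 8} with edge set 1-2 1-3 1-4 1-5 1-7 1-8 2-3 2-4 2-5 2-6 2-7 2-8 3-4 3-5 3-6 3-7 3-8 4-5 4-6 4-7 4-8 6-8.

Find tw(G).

A width-4 tree decomposition is:
Bags: B1 = {1, 2, 3, 4, 7}  B2 = {1, 2, 3, 4, 8}  B3 = {1, 2, 3, 4, 5}  B4 = {2, 3, 4, 6, 8}
Tree: B1–B2, B1–B3, B2–B4
Each bag holds 5 vertices, so the decomposition has width 4, which upper-bounds the treewidth. For the lower bound, the 5 vertices {1, 2, 3, 4, 8} are pairwise adjacent, and any tree decomposition puts a clique entirely inside one bag — forcing width ≥ 4. Hence tw(G) = 4 exactly.

4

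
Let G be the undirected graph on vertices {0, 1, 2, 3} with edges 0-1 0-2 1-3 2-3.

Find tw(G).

2

A width-2 tree decomposition is:
Bags: B1 = {1, 2, 3}  B2 = {0, 1, 2}
Tree: B1–B2
The largest bag has 3 vertices, giving width 2; this decomposition certifies tw(G) ≤ 2. Since 1–3–2–0–1 is a cycle in G, G is not acyclic. Forests are exactly the graphs of treewidth ≤ 1, so tw(G) ≥ 2. Therefore the treewidth is 2.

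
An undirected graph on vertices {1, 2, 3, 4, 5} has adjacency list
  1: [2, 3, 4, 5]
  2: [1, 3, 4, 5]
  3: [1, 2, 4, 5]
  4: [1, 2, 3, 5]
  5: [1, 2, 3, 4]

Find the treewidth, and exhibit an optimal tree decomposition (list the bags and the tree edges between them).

With just one bag of size 5, the width is 5 − 1 = 4, so tw(G) ≤ 4. On the other hand G contains the 5-clique {1, 2, 3, 4, 5}. A clique must lie in a single bag of any decomposition, so no decomposition can have width below 4. Therefore the treewidth is 4.

Treewidth 4.
Bags: B1 = {1, 2, 3, 4, 5}
Tree: (single bag)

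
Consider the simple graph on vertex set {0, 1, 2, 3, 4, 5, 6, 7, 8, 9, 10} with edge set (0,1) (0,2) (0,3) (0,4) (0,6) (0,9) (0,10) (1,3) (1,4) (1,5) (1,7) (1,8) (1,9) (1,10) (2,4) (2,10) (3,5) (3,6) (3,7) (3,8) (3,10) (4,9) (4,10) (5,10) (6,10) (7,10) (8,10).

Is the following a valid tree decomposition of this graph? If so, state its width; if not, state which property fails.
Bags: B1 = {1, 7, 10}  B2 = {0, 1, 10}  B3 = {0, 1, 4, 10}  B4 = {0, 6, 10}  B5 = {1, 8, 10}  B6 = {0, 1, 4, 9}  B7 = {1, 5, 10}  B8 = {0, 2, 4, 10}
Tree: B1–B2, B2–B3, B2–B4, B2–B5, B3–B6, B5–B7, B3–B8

A tree decomposition must satisfy three properties: every vertex lies in some bag; for every edge, both endpoints lie together in some bag; and for every vertex, the bags containing it form a connected subtree. Here vertex 3 appears in no bag, so the decomposition is invalid.

No — vertex 3 appears in no bag.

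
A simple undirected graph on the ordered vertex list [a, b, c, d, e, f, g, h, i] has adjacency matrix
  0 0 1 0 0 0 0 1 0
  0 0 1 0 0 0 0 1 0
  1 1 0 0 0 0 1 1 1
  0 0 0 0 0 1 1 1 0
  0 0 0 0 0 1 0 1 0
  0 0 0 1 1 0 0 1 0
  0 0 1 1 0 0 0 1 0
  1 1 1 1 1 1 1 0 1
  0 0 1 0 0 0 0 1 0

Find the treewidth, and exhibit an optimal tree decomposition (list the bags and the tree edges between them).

Treewidth 2.
One such decomposition:
Bags: B1 = {c, g, h}  B2 = {c, h, i}  B3 = {d, g, h}  B4 = {d, f, h}  B5 = {b, c, h}  B6 = {e, f, h}  B7 = {a, c, h}
Tree: B1–B2, B1–B3, B3–B4, B1–B5, B4–B6, B5–B7

Each bag holds 3 vertices, so the decomposition has width 2, which upper-bounds the treewidth. On the other hand G contains the 3-clique {d, g, h}. A clique must lie in a single bag of any decomposition, so no decomposition can have width below 2. Combining the bounds, tw(G) = 2.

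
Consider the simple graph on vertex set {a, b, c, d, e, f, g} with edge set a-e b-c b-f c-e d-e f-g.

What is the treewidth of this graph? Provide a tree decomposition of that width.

The largest bag has 2 vertices, giving width 1; this decomposition certifies tw(G) ≤ 1. G has an edge, so its treewidth is at least 1. Combining the bounds, tw(G) = 1.

Treewidth 1.
One optimal decomposition is:
Bags: B1 = {b, c}  B2 = {b, f}  B3 = {c, e}  B4 = {a, e}  B5 = {f, g}  B6 = {d, e}
Tree: B1–B2, B1–B3, B3–B4, B2–B5, B3–B6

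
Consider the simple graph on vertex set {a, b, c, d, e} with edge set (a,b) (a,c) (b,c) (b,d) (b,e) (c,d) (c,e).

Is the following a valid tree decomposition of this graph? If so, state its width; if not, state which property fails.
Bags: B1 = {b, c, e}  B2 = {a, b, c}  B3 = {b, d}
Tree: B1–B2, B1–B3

No — edge (c,d) lies in no bag.

A tree decomposition must satisfy three properties: every vertex lies in some bag; for every edge, both endpoints lie together in some bag; and for every vertex, the bags containing it form a connected subtree. Here edge (c,d) lies in no bag, so the decomposition is invalid.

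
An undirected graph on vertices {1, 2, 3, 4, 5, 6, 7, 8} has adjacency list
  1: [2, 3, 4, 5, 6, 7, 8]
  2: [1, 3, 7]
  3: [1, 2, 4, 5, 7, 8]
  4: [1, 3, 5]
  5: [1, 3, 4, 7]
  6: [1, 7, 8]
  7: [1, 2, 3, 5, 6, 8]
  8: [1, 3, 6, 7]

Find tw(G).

A width-3 tree decomposition is:
Bags: B1 = {1, 6, 7, 8}  B2 = {1, 3, 7, 8}  B3 = {1, 2, 3, 7}  B4 = {1, 3, 5, 7}  B5 = {1, 3, 4, 5}
Tree: B1–B2, B2–B3, B2–B4, B4–B5
The largest bag has 4 vertices, giving width 3; this decomposition certifies tw(G) ≤ 3. For the lower bound, the 4 vertices {1, 3, 4, 5} are pairwise adjacent, and any tree decomposition puts a clique entirely inside one bag — forcing width ≥ 3. Therefore the treewidth is 3.

3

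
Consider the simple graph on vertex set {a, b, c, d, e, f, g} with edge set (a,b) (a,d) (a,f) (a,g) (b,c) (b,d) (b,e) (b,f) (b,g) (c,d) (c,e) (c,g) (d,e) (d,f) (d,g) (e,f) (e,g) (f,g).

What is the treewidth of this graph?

A width-4 tree decomposition is:
Bags: B1 = {b, c, d, e, g}  B2 = {b, d, e, f, g}  B3 = {a, b, d, f, g}
Tree: B1–B2, B2–B3
Every bag has size at most 5, so the width is 5 − 1 = 4 and tw(G) ≤ 4. For the lower bound, the 5 vertices {b, c, d, e, g} are pairwise adjacent, and any tree decomposition puts a clique entirely inside one bag — forcing width ≥ 4. Combining the bounds, tw(G) = 4.

4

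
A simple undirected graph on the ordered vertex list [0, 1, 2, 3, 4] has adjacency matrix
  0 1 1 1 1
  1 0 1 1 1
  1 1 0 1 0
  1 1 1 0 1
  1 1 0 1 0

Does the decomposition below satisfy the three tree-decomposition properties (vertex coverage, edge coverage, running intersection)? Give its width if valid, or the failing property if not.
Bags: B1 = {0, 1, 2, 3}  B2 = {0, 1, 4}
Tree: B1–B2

A tree decomposition must satisfy three properties: every vertex lies in some bag; for every edge, both endpoints lie together in some bag; and for every vertex, the bags containing it form a connected subtree. Here edge (3,4) lies in no bag, so the decomposition is invalid.

No — edge (3,4) lies in no bag.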